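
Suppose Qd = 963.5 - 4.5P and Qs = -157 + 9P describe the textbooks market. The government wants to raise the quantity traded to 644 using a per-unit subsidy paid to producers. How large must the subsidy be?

Required subsidy s = 18 per unit

At Q = 644, invert demand for the buyer price: Pb = (963.5 − 644)/4.5 = 71; invert supply for the seller price: Ps = (644 − (-157))/9 = 89.
The subsidy must fill the gap: s = Ps − Pb = 89 − 71 = 18.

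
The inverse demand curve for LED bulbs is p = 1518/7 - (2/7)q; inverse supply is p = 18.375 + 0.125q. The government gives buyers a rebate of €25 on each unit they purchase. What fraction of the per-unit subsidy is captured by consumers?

Pre-subsidy: 1518/7 - (2/7)q = 18.375 + 0.125q gives q* = 11115/23 and p* = 1812/23.
With the rebate, buyers effectively pay pb = ps − 25, where ps is the price sellers receive.
On the curves, pb = 1518/7 - (2/7)q and ps = 18.375 + 0.125q; the wedge ps − pb = 25 gives 18.375 + 0.125q − (1518/7 - (2/7)q) = 25, so q' = 12515/23.
Then pb = 1518/7 − (2/7)·(12515/23) = 1412/23 and ps = 18.375 + 0.125·(12515/23) = 1987/23.
Buyers' price falls by p* − pb = 1812/23 − 1412/23 = 400/23; sellers' price rises by ps − p* = 1987/23 − 1812/23 = 175/23.
So consumers capture (400/23)/25 = 16/23 of each unit of subsidy.

Consumer share = 16/23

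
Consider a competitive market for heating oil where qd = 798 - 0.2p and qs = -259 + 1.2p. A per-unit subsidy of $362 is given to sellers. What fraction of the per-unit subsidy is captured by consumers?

Pre-subsidy: 798 - 0.2p = -259 + 1.2p gives p* = 755, q* = 647.
With the subsidy, sellers receive ps = pb + 362 for each unit, where pb is the price buyers pay.
Supply in terms of pb becomes qs = -259 + 1.2(pb + 362) = 175.4 + 1.2pb. Setting this equal to demand: 798 - 0.2pb = 175.4 + 1.2pb, so pb = 3113/7.
Sellers receive ps = 3113/7 + 362 = 5647/7; q' = 798 − 0.2·(3113/7) = 24817/35.
Buyers' price falls by p* − pb = 755 − 3113/7 = 2172/7; sellers' price rises by ps − p* = 5647/7 − 755 = 362/7.
So consumers capture (2172/7)/362 = 6/7 of each unit of subsidy.

Consumer share = 6/7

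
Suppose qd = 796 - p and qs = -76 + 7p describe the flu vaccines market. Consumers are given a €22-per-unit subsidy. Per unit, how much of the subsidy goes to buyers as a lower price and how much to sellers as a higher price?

Pre-subsidy: 796 - p = -76 + 7p gives p* = 109, q* = 687.
With the rebate, buyers effectively pay pb = ps − 22, where ps is the price sellers receive.
Demand in terms of ps becomes qd = 796 − 1(ps − 22) = 818 - ps. Setting this equal to supply: 818 - ps = -76 + 7ps, so ps = 111.75.
Buyers pay pb = 111.75 − 22 = 89.75; q' = -76 + 7·111.75 = 706.25.
Buyers' price falls by p* − pb = 109 − 89.75 = 19.25; sellers' price rises by ps − p* = 111.75 − 109 = 2.75.

Buyers gain €19.25 per unit; sellers gain €2.75 per unit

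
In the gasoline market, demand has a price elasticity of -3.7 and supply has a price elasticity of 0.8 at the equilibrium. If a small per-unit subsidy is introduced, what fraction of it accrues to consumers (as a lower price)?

For a small subsidy around the equilibrium, the benefit split depends on the relative slopes, which at a point are proportional to the elasticities.
Buyer share = εs/(εs + |εd|) = 0.8/(0.8 + 3.7) = 8/45; seller share = |εd|/(εs + |εd|) = 37/45.

Consumer share = 8/45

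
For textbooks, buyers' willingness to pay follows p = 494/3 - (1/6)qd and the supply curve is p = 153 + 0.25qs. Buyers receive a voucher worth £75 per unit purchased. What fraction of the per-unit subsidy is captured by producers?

Pre-subsidy: 494/3 - (1/6)q = 153 + 0.25q gives q* = 28 and p* = 160.
With the rebate, buyers effectively pay pb = ps − 75, where ps is the price sellers receive.
On the curves, pb = 494/3 - (1/6)q and ps = 153 + 0.25q; the wedge ps − pb = 75 gives 153 + 0.25q − (494/3 - (1/6)q) = 75, so q' = 208.
Then pb = 494/3 − (1/6)·208 = 130 and ps = 153 + 0.25·208 = 205.
Buyers' price falls by p* − pb = 160 − 130 = 30; sellers' price rises by ps − p* = 205 − 160 = 45.
So producers capture 45/75 = 0.6 of each unit of subsidy.

Producer share = 0.6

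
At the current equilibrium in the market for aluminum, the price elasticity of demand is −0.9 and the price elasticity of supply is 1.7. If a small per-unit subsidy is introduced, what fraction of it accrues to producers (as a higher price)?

Producer share = 9/26

For a small subsidy around the equilibrium, the benefit split depends on the relative slopes, which at a point are proportional to the elasticities.
Buyer share = εs/(εs + |εd|) = 1.7/(1.7 + 0.9) = 17/26; seller share = |εd|/(εs + |εd|) = 9/26.
So producers capture 9/26 of the subsidy.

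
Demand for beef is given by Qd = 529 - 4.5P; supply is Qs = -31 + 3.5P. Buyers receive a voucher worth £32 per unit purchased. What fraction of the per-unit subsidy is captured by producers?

Pre-subsidy: 529 - 4.5P = -31 + 3.5P gives P* = 70, Q* = 214.
With the rebate, buyers effectively pay Pb = Ps − 32, where Ps is the price sellers receive.
Demand in terms of Ps becomes Qd = 529 − 4.5(Ps − 32) = 673 - 4.5Ps. Setting this equal to supply: 673 - 4.5Ps = -31 + 3.5Ps, so Ps = 88.
Buyers pay Pb = 88 − 32 = 56; Q' = -31 + 3.5·88 = 277.
Buyers' price falls by P* − Pb = 70 − 56 = 14; sellers' price rises by Ps − P* = 88 − 70 = 18.
So producers capture 18/32 = 0.5625 of each unit of subsidy.

Producer share = 0.5625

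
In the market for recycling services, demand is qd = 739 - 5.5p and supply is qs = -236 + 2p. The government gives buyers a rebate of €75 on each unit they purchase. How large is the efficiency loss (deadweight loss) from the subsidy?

Deadweight loss = €4125

Pre-subsidy: 739 - 5.5p = -236 + 2p gives p* = 130, q* = 24.
With the rebate, buyers effectively pay pb = ps − 75, where ps is the price sellers receive.
Demand in terms of ps becomes qd = 739 − 5.5(ps − 75) = 1151.5 - 5.5ps. Setting this equal to supply: 1151.5 - 5.5ps = -236 + 2ps, so ps = 185.
Buyers pay pb = 185 − 75 = 110; q' = -236 + 2·185 = 134.
The subsidy expands output by 134 − 24 = 110 past the efficient level; on those units the gap between marginal cost and willingness to pay runs from 0 up to 75.
DWL = ½ × 75 × 110 = 4125.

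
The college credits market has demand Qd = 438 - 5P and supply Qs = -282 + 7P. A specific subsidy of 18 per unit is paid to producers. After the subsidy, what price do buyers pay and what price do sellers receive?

Buyers pay 49.5; sellers receive 67.5

Pre-subsidy: 438 - 5P = -282 + 7P gives P* = 60, Q* = 138.
With the subsidy, sellers receive Ps = Pb + 18 for each unit, where Pb is the price buyers pay.
Supply in terms of Pb becomes Qs = -282 + 7(Pb + 18) = -156 + 7Pb. Setting this equal to demand: 438 - 5Pb = -156 + 7Pb, so Pb = 49.5.
Sellers receive Ps = 49.5 + 18 = 67.5; Q' = 438 − 5·49.5 = 190.5.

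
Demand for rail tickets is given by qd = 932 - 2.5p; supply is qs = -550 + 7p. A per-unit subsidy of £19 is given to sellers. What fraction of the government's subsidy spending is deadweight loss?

Pre-subsidy: 932 - 2.5p = -550 + 7p gives p* = 156, q* = 542.
With the subsidy, sellers receive ps = pb + 19 for each unit, where pb is the price buyers pay.
Supply in terms of pb becomes qs = -550 + 7(pb + 19) = -417 + 7pb. Setting this equal to demand: 932 - 2.5pb = -417 + 7pb, so pb = 142.
Sellers receive ps = 142 + 19 = 161; q' = 932 − 2.5·142 = 577.
ΔCS = ½(542 + 577)(156 − 142) = 7833; ΔPS = ½(542 + 577)(161 − 156) = 2797.5.
Government spending = 19 × 577 = 10963.
DWL = ½ × 19 × (577 − 542) = 332.5; fraction = 332.5 / 10963 = 35/1154.

DWL / government spending = 35/1154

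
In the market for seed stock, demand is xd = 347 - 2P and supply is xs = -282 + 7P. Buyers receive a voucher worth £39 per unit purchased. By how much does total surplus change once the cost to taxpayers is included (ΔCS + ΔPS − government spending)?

Net change in total surplus = -£1183

Pre-subsidy: 347 - 2P = -282 + 7P gives P* = 629/9, x* = 1865/9.
With the rebate, buyers effectively pay Pb = Ps − 39, where Ps is the price sellers receive.
Demand in terms of Ps becomes xd = 347 − 2(Ps − 39) = 425 - 2Ps. Setting this equal to supply: 425 - 2Ps = -282 + 7Ps, so Ps = 707/9.
Buyers pay Pb = 707/9 − 39 = 356/9; x' = -282 + 7·(707/9) = 2411/9.
ΔCS = ½(1865/9 + 2411/9)(629/9 − 356/9) = 194558/27; ΔPS = ½(1865/9 + 2411/9)(707/9 − 629/9) = 55588/27.
Government spending = 39 × 2411/9 = 31343/3.
Net change = 194558/27 + 55588/27 − 31343/3 = -1183. The loss equals the DWL triangle ½·39·182/3.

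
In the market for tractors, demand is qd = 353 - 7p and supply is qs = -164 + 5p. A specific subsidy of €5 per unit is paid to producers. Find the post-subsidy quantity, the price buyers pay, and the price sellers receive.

Pre-subsidy: 353 - 7p = -164 + 5p gives p* = 517/12, q* = 617/12.
With the subsidy, sellers receive ps = pb + 5 for each unit, where pb is the price buyers pay.
Supply in terms of pb becomes qs = -164 + 5(pb + 5) = -139 + 5pb. Setting this equal to demand: 353 - 7pb = -139 + 5pb, so pb = 41.
Sellers receive ps = 41 + 5 = 46; q' = 353 − 7·41 = 66.

q' = 66; buyers pay €41; sellers receive €46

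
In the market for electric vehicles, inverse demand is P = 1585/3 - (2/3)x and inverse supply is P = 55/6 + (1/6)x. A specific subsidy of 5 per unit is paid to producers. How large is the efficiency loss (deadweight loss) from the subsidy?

Pre-subsidy: 1585/3 - (2/3)x = 55/6 + (1/6)x gives x* = 623 and P* = 113.
With the subsidy, sellers receive Ps = Pb + 5 for each unit, where Pb is the price buyers pay.
On the curves, Pb = 1585/3 - (2/3)x and Ps = 55/6 + (1/6)x; the wedge Ps − Pb = 5 gives 55/6 + (1/6)x − (1585/3 - (2/3)x) = 5, so x' = 629.
Then Pb = 1585/3 − (2/3)·629 = 109 and Ps = 55/6 + (1/6)·629 = 114.
The subsidy expands output by 629 − 623 = 6 past the efficient level; on those units the gap between marginal cost and willingness to pay runs from 0 up to 5.
DWL = ½ × 5 × 6 = 15.

Deadweight loss = 15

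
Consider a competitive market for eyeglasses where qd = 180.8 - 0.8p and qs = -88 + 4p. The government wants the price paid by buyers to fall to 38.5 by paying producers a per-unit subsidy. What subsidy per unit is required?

At a buyer price of 38.5, quantity demanded is 180.8 − 0.8·38.5 = 150.
Sellers supply 150 only when they receive ps with -88 + 4·ps = 150, i.e. ps = 59.5.
s = ps − pb = 59.5 − 38.5 = 21.

Required subsidy s = 21 per unit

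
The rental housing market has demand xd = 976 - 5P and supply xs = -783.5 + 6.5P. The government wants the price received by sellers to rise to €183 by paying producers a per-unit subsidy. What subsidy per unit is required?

Required subsidy s = €69 per unit

At a seller price of 183, quantity supplied is -783.5 + 6.5·183 = 406.
Buyers absorb 406 only when they pay Pb with 976 − 5·Pb = 406, i.e. Pb = 114.
s = Ps − Pb = 183 − 114 = 69.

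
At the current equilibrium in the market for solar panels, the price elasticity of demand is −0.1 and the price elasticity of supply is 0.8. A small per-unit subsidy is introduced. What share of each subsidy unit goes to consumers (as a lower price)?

For a small subsidy around the equilibrium, the benefit split depends on the relative slopes, which at a point are proportional to the elasticities.
Buyer share = εs/(εs + |εd|) = 0.8/(0.8 + 0.1) = 8/9; seller share = |εd|/(εs + |εd|) = 1/9.

Consumer share = 8/9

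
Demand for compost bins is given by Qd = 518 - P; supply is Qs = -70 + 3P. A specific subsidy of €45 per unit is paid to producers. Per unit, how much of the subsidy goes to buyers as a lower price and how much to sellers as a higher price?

Buyers gain €33.75 per unit; sellers gain €11.25 per unit

Pre-subsidy: 518 - P = -70 + 3P gives P* = 147, Q* = 371.
With the subsidy, sellers receive Ps = Pb + 45 for each unit, where Pb is the price buyers pay.
Supply in terms of Pb becomes Qs = -70 + 3(Pb + 45) = 65 + 3Pb. Setting this equal to demand: 518 - Pb = 65 + 3Pb, so Pb = 113.25.
Sellers receive Ps = 113.25 + 45 = 158.25; Q' = 518 − 1·113.25 = 404.75.
Buyers' price falls by P* − Pb = 147 − 113.25 = 33.75; sellers' price rises by Ps − P* = 158.25 − 147 = 11.25.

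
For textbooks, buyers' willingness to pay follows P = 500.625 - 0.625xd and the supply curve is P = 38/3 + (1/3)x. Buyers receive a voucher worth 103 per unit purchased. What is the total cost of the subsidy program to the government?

Government cost = 1460849/23

Pre-subsidy: 500.625 - 0.625x = 38/3 + (1/3)x gives x* = 11711/23 and P* = 4195/23.
With the rebate, buyers effectively pay Pb = Ps − 103, where Ps is the price sellers receive.
On the curves, Pb = 500.625 - 0.625x and Ps = 38/3 + (1/3)x; the wedge Ps − Pb = 103 gives 38/3 + (1/3)x − (500.625 - 0.625x) = 103, so x' = 14183/23.
Then Pb = 500.625 − 0.625·(14183/23) = 2650/23 and Ps = 38/3 + (1/3)·(14183/23) = 5019/23.
Government outlay = subsidy × quantity = 103 × 14183/23 = 1460849/23.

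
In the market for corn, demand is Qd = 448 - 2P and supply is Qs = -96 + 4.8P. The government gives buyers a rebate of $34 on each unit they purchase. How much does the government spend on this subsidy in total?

Pre-subsidy: 448 - 2P = -96 + 4.8P gives P* = 80, Q* = 288.
With the rebate, buyers effectively pay Pb = Ps − 34, where Ps is the price sellers receive.
Demand in terms of Ps becomes Qd = 448 − 2(Ps − 34) = 516 - 2Ps. Setting this equal to supply: 516 - 2Ps = -96 + 4.8Ps, so Ps = 90.
Buyers pay Pb = 90 − 34 = 56; Q' = -96 + 4.8·90 = 336.
Government outlay = subsidy × quantity = 34 × 336 = 11424.

Government cost = $11424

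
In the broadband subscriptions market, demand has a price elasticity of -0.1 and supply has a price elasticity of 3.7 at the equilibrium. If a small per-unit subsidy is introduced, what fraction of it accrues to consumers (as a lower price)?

For a small subsidy around the equilibrium, the benefit split depends on the relative slopes, which at a point are proportional to the elasticities.
Buyer share = εs/(εs + |εd|) = 3.7/(3.7 + 0.1) = 37/38; seller share = |εd|/(εs + |εd|) = 1/38.

Consumer share = 37/38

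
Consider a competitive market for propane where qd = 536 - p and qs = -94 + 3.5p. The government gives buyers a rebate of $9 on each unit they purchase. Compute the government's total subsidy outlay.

Government cost = $3627

Pre-subsidy: 536 - p = -94 + 3.5p gives p* = 140, q* = 396.
With the rebate, buyers effectively pay pb = ps − 9, where ps is the price sellers receive.
Demand in terms of ps becomes qd = 536 − 1(ps − 9) = 545 - ps. Setting this equal to supply: 545 - ps = -94 + 3.5ps, so ps = 142.
Buyers pay pb = 142 − 9 = 133; q' = -94 + 3.5·142 = 403.
Government outlay = subsidy × quantity = 9 × 403 = 3627.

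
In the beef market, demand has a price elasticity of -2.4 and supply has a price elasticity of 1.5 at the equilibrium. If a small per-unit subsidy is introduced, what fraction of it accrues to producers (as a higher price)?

Producer share = 8/13

For a small subsidy around the equilibrium, the benefit split depends on the relative slopes, which at a point are proportional to the elasticities.
Buyer share = εs/(εs + |εd|) = 1.5/(1.5 + 2.4) = 5/13; seller share = |εd|/(εs + |εd|) = 8/13.
So producers capture 8/13 of the subsidy.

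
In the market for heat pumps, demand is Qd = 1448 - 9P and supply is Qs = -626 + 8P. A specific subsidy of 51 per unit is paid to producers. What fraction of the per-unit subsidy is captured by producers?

Producer share = 9/17

Pre-subsidy: 1448 - 9P = -626 + 8P gives P* = 122, Q* = 350.
With the subsidy, sellers receive Ps = Pb + 51 for each unit, where Pb is the price buyers pay.
Supply in terms of Pb becomes Qs = -626 + 8(Pb + 51) = -218 + 8Pb. Setting this equal to demand: 1448 - 9Pb = -218 + 8Pb, so Pb = 98.
Sellers receive Ps = 98 + 51 = 149; Q' = 1448 − 9·98 = 566.
Buyers' price falls by P* − Pb = 122 − 98 = 24; sellers' price rises by Ps − P* = 149 − 122 = 27.
So producers capture 27/51 = 9/17 of each unit of subsidy.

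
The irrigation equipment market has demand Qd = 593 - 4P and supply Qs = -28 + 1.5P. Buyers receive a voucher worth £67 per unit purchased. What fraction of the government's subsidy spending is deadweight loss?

DWL / government spending = 402/2359

Pre-subsidy: 593 - 4P = -28 + 1.5P gives P* = 1242/11, Q* = 1555/11.
With the rebate, buyers effectively pay Pb = Ps − 67, where Ps is the price sellers receive.
Demand in terms of Ps becomes Qd = 593 − 4(Ps − 67) = 861 - 4Ps. Setting this equal to supply: 861 - 4Ps = -28 + 1.5Ps, so Ps = 1778/11.
Buyers pay Pb = 1778/11 − 67 = 1041/11; Q' = -28 + 1.5·(1778/11) = 2359/11.
ΔCS = ½(1555/11 + 2359/11)(1242/11 − 1041/11) = 393357/121; ΔPS = ½(1555/11 + 2359/11)(1778/11 − 1242/11) = 1048952/121.
Government spending = 67 × 2359/11 = 158053/11.
DWL = ½ × 67 × (2359/11 − 1555/11) = 26934/11; fraction = (26934/11) / (158053/11) = 402/2359.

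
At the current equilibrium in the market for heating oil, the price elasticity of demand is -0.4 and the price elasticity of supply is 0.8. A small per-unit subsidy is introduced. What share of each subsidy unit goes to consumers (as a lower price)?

Consumer share = 2/3

For a small subsidy around the equilibrium, the benefit split depends on the relative slopes, which at a point are proportional to the elasticities.
Buyer share = εs/(εs + |εd|) = 0.8/(0.8 + 0.4) = 2/3; seller share = |εd|/(εs + |εd|) = 1/3.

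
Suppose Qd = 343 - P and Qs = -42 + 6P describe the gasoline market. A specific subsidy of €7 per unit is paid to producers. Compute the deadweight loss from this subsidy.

Pre-subsidy: 343 - P = -42 + 6P gives P* = 55, Q* = 288.
With the subsidy, sellers receive Ps = Pb + 7 for each unit, where Pb is the price buyers pay.
Supply in terms of Pb becomes Qs = -42 + 6(Pb + 7) = 0 + 6Pb. Setting this equal to demand: 343 - Pb = 0 + 6Pb, so Pb = 49.
Sellers receive Ps = 49 + 7 = 56; Q' = 343 − 1·49 = 294.
The subsidy expands output by 294 − 288 = 6 past the efficient level; on those units the gap between marginal cost and willingness to pay runs from 0 up to 7.
DWL = ½ × 7 × 6 = 21.

Deadweight loss = €21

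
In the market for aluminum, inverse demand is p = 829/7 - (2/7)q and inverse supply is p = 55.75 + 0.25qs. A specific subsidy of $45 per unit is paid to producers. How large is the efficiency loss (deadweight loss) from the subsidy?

Pre-subsidy: 829/7 - (2/7)q = 55.75 + 0.25q gives q* = 117 and p* = 85.
With the subsidy, sellers receive ps = pb + 45 for each unit, where pb is the price buyers pay.
On the curves, pb = 829/7 - (2/7)q and ps = 55.75 + 0.25q; the wedge ps − pb = 45 gives 55.75 + 0.25q − (829/7 - (2/7)q) = 45, so q' = 201.
Then pb = 829/7 − (2/7)·201 = 61 and ps = 55.75 + 0.25·201 = 106.
The subsidy expands output by 201 − 117 = 84 past the efficient level; on those units the gap between marginal cost and willingness to pay runs from 0 up to 45.
DWL = ½ × 45 × 84 = 1890.

Deadweight loss = $1890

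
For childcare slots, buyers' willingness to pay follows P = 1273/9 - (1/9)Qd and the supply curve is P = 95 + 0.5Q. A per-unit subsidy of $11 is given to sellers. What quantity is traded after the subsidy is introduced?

Q' = 94

Pre-subsidy: 1273/9 - (1/9)Q = 95 + 0.5Q gives Q* = 76 and P* = 133.
With the subsidy, sellers receive Ps = Pb + 11 for each unit, where Pb is the price buyers pay.
On the curves, Pb = 1273/9 - (1/9)Q and Ps = 95 + 0.5Q; the wedge Ps − Pb = 11 gives 95 + 0.5Q − (1273/9 - (1/9)Q) = 11, so Q' = 94.
Then Pb = 1273/9 − (1/9)·94 = 131 and Ps = 95 + 0.5·94 = 142.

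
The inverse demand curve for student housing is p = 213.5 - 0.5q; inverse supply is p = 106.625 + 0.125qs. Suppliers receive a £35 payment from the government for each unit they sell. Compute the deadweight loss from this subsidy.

Deadweight loss = £980

Pre-subsidy: 213.5 - 0.5q = 106.625 + 0.125q gives q* = 171 and p* = 128.
With the subsidy, sellers receive ps = pb + 35 for each unit, where pb is the price buyers pay.
On the curves, pb = 213.5 - 0.5q and ps = 106.625 + 0.125q; the wedge ps − pb = 35 gives 106.625 + 0.125q − (213.5 - 0.5q) = 35, so q' = 227.
Then pb = 213.5 − 0.5·227 = 100 and ps = 106.625 + 0.125·227 = 135.
The subsidy expands output by 227 − 171 = 56 past the efficient level; on those units the gap between marginal cost and willingness to pay runs from 0 up to 35.
DWL = ½ × 35 × 56 = 980.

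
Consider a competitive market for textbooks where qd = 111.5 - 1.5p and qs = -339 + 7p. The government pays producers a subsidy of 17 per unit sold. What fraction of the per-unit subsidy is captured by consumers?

Pre-subsidy: 111.5 - 1.5p = -339 + 7p gives p* = 53, q* = 32.
With the subsidy, sellers receive ps = pb + 17 for each unit, where pb is the price buyers pay.
Supply in terms of pb becomes qs = -339 + 7(pb + 17) = -220 + 7pb. Setting this equal to demand: 111.5 - 1.5pb = -220 + 7pb, so pb = 39.
Sellers receive ps = 39 + 17 = 56; q' = 111.5 − 1.5·39 = 53.
Buyers' price falls by p* − pb = 53 − 39 = 14; sellers' price rises by ps − p* = 56 − 53 = 3.
So consumers capture 14/17 = 14/17 of each unit of subsidy.

Consumer share = 14/17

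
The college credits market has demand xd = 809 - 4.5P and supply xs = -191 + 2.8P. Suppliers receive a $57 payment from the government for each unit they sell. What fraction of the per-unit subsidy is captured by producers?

Producer share = 45/73

Pre-subsidy: 809 - 4.5P = -191 + 2.8P gives P* = 10000/73, x* = 14057/73.
With the subsidy, sellers receive Ps = Pb + 57 for each unit, where Pb is the price buyers pay.
Supply in terms of Pb becomes xs = -191 + 2.8(Pb + 57) = -31.4 + 2.8Pb. Setting this equal to demand: 809 - 4.5Pb = -31.4 + 2.8Pb, so Pb = 8404/73.
Sellers receive Ps = 8404/73 + 57 = 12565/73; x' = 809 − 4.5·(8404/73) = 21239/73.
Buyers' price falls by P* − Pb = 10000/73 − 8404/73 = 1596/73; sellers' price rises by Ps − P* = 12565/73 − 10000/73 = 2565/73.
So producers capture (2565/73)/57 = 45/73 of each unit of subsidy.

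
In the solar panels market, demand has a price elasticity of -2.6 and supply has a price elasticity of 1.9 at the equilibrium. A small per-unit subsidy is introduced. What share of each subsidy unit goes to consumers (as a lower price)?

For a small subsidy around the equilibrium, the benefit split depends on the relative slopes, which at a point are proportional to the elasticities.
Buyer share = εs/(εs + |εd|) = 1.9/(1.9 + 2.6) = 19/45; seller share = |εd|/(εs + |εd|) = 26/45.

Consumer share = 19/45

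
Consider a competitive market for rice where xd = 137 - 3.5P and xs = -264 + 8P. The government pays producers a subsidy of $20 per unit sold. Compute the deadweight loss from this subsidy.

Deadweight loss = 11200/23

Pre-subsidy: 137 - 3.5P = -264 + 8P gives P* = 802/23, x* = 344/23.
With the subsidy, sellers receive Ps = Pb + 20 for each unit, where Pb is the price buyers pay.
Supply in terms of Pb becomes xs = -264 + 8(Pb + 20) = -104 + 8Pb. Setting this equal to demand: 137 - 3.5Pb = -104 + 8Pb, so Pb = 482/23.
Sellers receive Ps = 482/23 + 20 = 942/23; x' = 137 − 3.5·(482/23) = 1464/23.
The subsidy expands output by 1464/23 − 344/23 = 1120/23 past the efficient level; on those units the gap between marginal cost and willingness to pay runs from 0 up to 20.
DWL = ½ × 20 × 1120/23 = 11200/23.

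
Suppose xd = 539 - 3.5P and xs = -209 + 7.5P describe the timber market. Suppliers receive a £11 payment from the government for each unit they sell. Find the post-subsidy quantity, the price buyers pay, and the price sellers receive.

Pre-subsidy: 539 - 3.5P = -209 + 7.5P gives P* = 68, x* = 301.
With the subsidy, sellers receive Ps = Pb + 11 for each unit, where Pb is the price buyers pay.
Supply in terms of Pb becomes xs = -209 + 7.5(Pb + 11) = -126.5 + 7.5Pb. Setting this equal to demand: 539 - 3.5Pb = -126.5 + 7.5Pb, so Pb = 60.5.
Sellers receive Ps = 60.5 + 11 = 71.5; x' = 539 − 3.5·60.5 = 327.25.

x' = 327.25; buyers pay £60.5; sellers receive £71.5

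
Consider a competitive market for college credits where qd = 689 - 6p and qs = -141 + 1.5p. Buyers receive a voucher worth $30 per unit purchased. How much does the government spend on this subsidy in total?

Pre-subsidy: 689 - 6p = -141 + 1.5p gives p* = 332/3, q* = 25.
With the rebate, buyers effectively pay pb = ps − 30, where ps is the price sellers receive.
Demand in terms of ps becomes qd = 689 − 6(ps − 30) = 869 - 6ps. Setting this equal to supply: 869 - 6ps = -141 + 1.5ps, so ps = 404/3.
Buyers pay pb = 404/3 − 30 = 314/3; q' = -141 + 1.5·(404/3) = 61.
Government outlay = subsidy × quantity = 30 × 61 = 1830.

Government cost = $1830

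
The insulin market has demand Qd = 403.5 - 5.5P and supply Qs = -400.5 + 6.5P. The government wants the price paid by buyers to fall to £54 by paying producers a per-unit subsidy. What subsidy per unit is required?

At a buyer price of 54, quantity demanded is 403.5 − 5.5·54 = 106.5.
Sellers supply 106.5 only when they receive Ps with -400.5 + 6.5·Ps = 106.5, i.e. Ps = 78.
s = Ps − Pb = 78 − 54 = 24.

Required subsidy s = £24 per unit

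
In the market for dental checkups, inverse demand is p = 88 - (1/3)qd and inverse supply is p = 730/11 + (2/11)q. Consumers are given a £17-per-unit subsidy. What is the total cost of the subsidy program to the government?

Pre-subsidy: 88 - (1/3)q = 730/11 + (2/11)q gives q* = 42 and p* = 74.
With the rebate, buyers effectively pay pb = ps − 17, where ps is the price sellers receive.
On the curves, pb = 88 - (1/3)q and ps = 730/11 + (2/11)q; the wedge ps − pb = 17 gives 730/11 + (2/11)q − (88 - (1/3)q) = 17, so q' = 75.
Then pb = 88 − (1/3)·75 = 63 and ps = 730/11 + (2/11)·75 = 80.
Government outlay = subsidy × quantity = 17 × 75 = 1275.

Government cost = £1275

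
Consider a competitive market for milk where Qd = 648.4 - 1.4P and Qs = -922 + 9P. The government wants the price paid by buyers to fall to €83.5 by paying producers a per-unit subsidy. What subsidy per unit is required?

At a buyer price of 83.5, quantity demanded is 648.4 − 1.4·83.5 = 531.5.
Sellers supply 531.5 only when they receive Ps with -922 + 9·Ps = 531.5, i.e. Ps = 161.5.
s = Ps − Pb = 161.5 − 83.5 = 78.

Required subsidy s = €78 per unit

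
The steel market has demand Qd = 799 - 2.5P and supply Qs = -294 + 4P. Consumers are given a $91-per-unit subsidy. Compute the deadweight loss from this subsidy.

Pre-subsidy: 799 - 2.5P = -294 + 4P gives P* = 2186/13, Q* = 4922/13.
With the rebate, buyers effectively pay Pb = Ps − 91, where Ps is the price sellers receive.
Demand in terms of Ps becomes Qd = 799 − 2.5(Ps − 91) = 1026.5 - 2.5Ps. Setting this equal to supply: 1026.5 - 2.5Ps = -294 + 4Ps, so Ps = 2641/13.
Buyers pay Pb = 2641/13 − 91 = 1458/13; Q' = -294 + 4·(2641/13) = 6742/13.
The subsidy expands output by 6742/13 − 4922/13 = 140 past the efficient level; on those units the gap between marginal cost and willingness to pay runs from 0 up to 91.
DWL = ½ × 91 × 140 = 6370.

Deadweight loss = $6370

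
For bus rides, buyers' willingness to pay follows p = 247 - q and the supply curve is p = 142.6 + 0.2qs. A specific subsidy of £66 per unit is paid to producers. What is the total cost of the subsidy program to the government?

Government cost = £9372

Pre-subsidy: 247 - q = 142.6 + 0.2q gives q* = 87 and p* = 160.
With the subsidy, sellers receive ps = pb + 66 for each unit, where pb is the price buyers pay.
On the curves, pb = 247 - q and ps = 142.6 + 0.2q; the wedge ps − pb = 66 gives 142.6 + 0.2q − (247 - q) = 66, so q' = 142.
Then pb = 247 − 1·142 = 105 and ps = 142.6 + 0.2·142 = 171.
Government outlay = subsidy × quantity = 66 × 142 = 9372.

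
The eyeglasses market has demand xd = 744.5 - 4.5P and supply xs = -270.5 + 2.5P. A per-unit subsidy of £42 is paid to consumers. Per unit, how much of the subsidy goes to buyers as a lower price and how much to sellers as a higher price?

Buyers gain £15 per unit; sellers gain £27 per unit

Pre-subsidy: 744.5 - 4.5P = -270.5 + 2.5P gives P* = 145, x* = 92.
With the rebate, buyers effectively pay Pb = Ps − 42, where Ps is the price sellers receive.
Demand in terms of Ps becomes xd = 744.5 − 4.5(Ps − 42) = 933.5 - 4.5Ps. Setting this equal to supply: 933.5 - 4.5Ps = -270.5 + 2.5Ps, so Ps = 172.
Buyers pay Pb = 172 − 42 = 130; x' = -270.5 + 2.5·172 = 159.5.
Buyers' price falls by P* − Pb = 145 − 130 = 15; sellers' price rises by Ps − P* = 172 − 145 = 27.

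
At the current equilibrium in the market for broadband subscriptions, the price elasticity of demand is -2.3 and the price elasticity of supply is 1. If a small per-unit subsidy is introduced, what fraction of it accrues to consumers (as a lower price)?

Consumer share = 10/33

For a small subsidy around the equilibrium, the benefit split depends on the relative slopes, which at a point are proportional to the elasticities.
Buyer share = εs/(εs + |εd|) = 1/(1 + 2.3) = 10/33; seller share = |εd|/(εs + |εd|) = 23/33.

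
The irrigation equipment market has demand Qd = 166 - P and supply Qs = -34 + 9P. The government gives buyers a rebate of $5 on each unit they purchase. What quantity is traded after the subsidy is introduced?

Q' = 150.5

Pre-subsidy: 166 - P = -34 + 9P gives P* = 20, Q* = 146.
With the rebate, buyers effectively pay Pb = Ps − 5, where Ps is the price sellers receive.
Demand in terms of Ps becomes Qd = 166 − 1(Ps − 5) = 171 - Ps. Setting this equal to supply: 171 - Ps = -34 + 9Ps, so Ps = 20.5.
Buyers pay Pb = 20.5 − 5 = 15.5; Q' = -34 + 9·20.5 = 150.5.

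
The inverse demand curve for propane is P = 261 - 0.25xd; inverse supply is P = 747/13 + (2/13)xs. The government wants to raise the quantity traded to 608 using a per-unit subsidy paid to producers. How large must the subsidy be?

At x = 608, from the demand curve buyers pay Pb = 261 − 0.25·608 = 109; from the supply curve sellers need Ps = 747/13 + (2/13)·608 = 151.
The subsidy must fill the gap: s = Ps − Pb = 151 − 109 = 42.

Required subsidy s = 42 per unit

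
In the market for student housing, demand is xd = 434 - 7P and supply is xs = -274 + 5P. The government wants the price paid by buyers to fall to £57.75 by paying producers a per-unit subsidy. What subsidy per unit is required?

At a buyer price of 57.75, quantity demanded is 434 − 7·57.75 = 29.75.
Sellers supply 29.75 only when they receive Ps with -274 + 5·Ps = 29.75, i.e. Ps = 60.75.
s = Ps − Pb = 60.75 − 57.75 = 3.

Required subsidy s = £3 per unit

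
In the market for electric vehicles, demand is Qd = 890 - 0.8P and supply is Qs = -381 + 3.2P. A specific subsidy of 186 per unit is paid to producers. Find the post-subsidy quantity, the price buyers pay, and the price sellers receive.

Pre-subsidy: 890 - 0.8P = -381 + 3.2P gives P* = 317.75, Q* = 635.8.
With the subsidy, sellers receive Ps = Pb + 186 for each unit, where Pb is the price buyers pay.
Supply in terms of Pb becomes Qs = -381 + 3.2(Pb + 186) = 214.2 + 3.2Pb. Setting this equal to demand: 890 - 0.8Pb = 214.2 + 3.2Pb, so Pb = 168.95.
Sellers receive Ps = 168.95 + 186 = 354.95; Q' = 890 − 0.8·168.95 = 754.84.

Q' = 754.84; buyers pay 168.95; sellers receive 354.95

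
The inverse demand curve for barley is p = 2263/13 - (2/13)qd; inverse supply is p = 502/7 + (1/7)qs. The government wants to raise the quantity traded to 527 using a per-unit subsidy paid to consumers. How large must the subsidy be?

At q = 527, from the demand curve buyers pay pb = 2263/13 − (2/13)·527 = 93; from the supply curve sellers need ps = 502/7 + (1/7)·527 = 147.
The subsidy must fill the gap: s = ps − pb = 147 − 93 = 54.

Required subsidy s = 54 per unit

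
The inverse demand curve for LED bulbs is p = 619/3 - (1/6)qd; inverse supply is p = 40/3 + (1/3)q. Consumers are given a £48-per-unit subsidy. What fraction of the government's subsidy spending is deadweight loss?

DWL / government spending = 24/241

Pre-subsidy: 619/3 - (1/6)q = 40/3 + (1/3)q gives q* = 386 and p* = 142.
With the rebate, buyers effectively pay pb = ps − 48, where ps is the price sellers receive.
On the curves, pb = 619/3 - (1/6)q and ps = 40/3 + (1/3)q; the wedge ps − pb = 48 gives 40/3 + (1/3)q − (619/3 - (1/6)q) = 48, so q' = 482.
Then pb = 619/3 − (1/6)·482 = 126 and ps = 40/3 + (1/3)·482 = 174.
ΔCS = ½(386 + 482)(142 − 126) = 6944; ΔPS = ½(386 + 482)(174 − 142) = 13888.
Government spending = 48 × 482 = 23136.
DWL = ½ × 48 × (482 − 386) = 2304; fraction = 2304 / 23136 = 24/241.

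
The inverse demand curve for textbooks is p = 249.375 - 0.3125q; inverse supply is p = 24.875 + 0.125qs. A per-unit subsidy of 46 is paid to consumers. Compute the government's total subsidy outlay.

Pre-subsidy: 249.375 - 0.3125q = 24.875 + 0.125q gives q* = 3592/7 and p* = 4985/56.
With the rebate, buyers effectively pay pb = ps − 46, where ps is the price sellers receive.
On the curves, pb = 249.375 - 0.3125q and ps = 24.875 + 0.125q; the wedge ps − pb = 46 gives 24.875 + 0.125q − (249.375 - 0.3125q) = 46, so q' = 4328/7.
Then pb = 249.375 − 0.3125·(4328/7) = 3145/56 and ps = 24.875 + 0.125·(4328/7) = 5721/56.
Government outlay = subsidy × quantity = 46 × 4328/7 = 199088/7.

Government cost = 199088/7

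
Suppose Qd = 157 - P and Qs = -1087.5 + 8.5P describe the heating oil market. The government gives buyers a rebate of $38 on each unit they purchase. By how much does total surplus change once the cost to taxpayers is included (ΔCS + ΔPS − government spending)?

Pre-subsidy: 157 - P = -1087.5 + 8.5P gives P* = 131, Q* = 26.
With the rebate, buyers effectively pay Pb = Ps − 38, where Ps is the price sellers receive.
Demand in terms of Ps becomes Qd = 157 − 1(Ps − 38) = 195 - Ps. Setting this equal to supply: 195 - Ps = -1087.5 + 8.5Ps, so Ps = 135.
Buyers pay Pb = 135 − 38 = 97; Q' = -1087.5 + 8.5·135 = 60.
ΔCS = ½(26 + 60)(131 − 97) = 1462; ΔPS = ½(26 + 60)(135 − 131) = 172.
Government spending = 38 × 60 = 2280.
Net change = 1462 + 172 − 2280 = -646. The loss equals the DWL triangle ½·38·34.

Net change in total surplus = -$646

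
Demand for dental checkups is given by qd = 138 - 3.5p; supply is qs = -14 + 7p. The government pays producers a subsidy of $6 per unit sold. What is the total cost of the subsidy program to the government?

Pre-subsidy: 138 - 3.5p = -14 + 7p gives p* = 304/21, q* = 262/3.
With the subsidy, sellers receive ps = pb + 6 for each unit, where pb is the price buyers pay.
Supply in terms of pb becomes qs = -14 + 7(pb + 6) = 28 + 7pb. Setting this equal to demand: 138 - 3.5pb = 28 + 7pb, so pb = 220/21.
Sellers receive ps = 220/21 + 6 = 346/21; q' = 138 − 3.5·(220/21) = 304/3.
Government outlay = subsidy × quantity = 6 × 304/3 = 608.

Government cost = $608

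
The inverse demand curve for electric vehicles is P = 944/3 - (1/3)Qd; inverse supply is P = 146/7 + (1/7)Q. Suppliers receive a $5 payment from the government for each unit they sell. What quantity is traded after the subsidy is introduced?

Q' = 627.5

Pre-subsidy: 944/3 - (1/3)Q = 146/7 + (1/7)Q gives Q* = 617 and P* = 109.
With the subsidy, sellers receive Ps = Pb + 5 for each unit, where Pb is the price buyers pay.
On the curves, Pb = 944/3 - (1/3)Q and Ps = 146/7 + (1/7)Q; the wedge Ps − Pb = 5 gives 146/7 + (1/7)Q − (944/3 - (1/3)Q) = 5, so Q' = 627.5.
Then Pb = 944/3 − (1/3)·627.5 = 105.5 and Ps = 146/7 + (1/7)·627.5 = 110.5.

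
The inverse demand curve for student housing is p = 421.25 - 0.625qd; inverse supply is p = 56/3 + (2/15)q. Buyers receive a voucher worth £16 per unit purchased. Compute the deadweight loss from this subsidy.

Pre-subsidy: 421.25 - 0.625q = 56/3 + (2/15)q gives q* = 48310/91 and p* = 8140/91.
With the rebate, buyers effectively pay pb = ps − 16, where ps is the price sellers receive.
On the curves, pb = 421.25 - 0.625q and ps = 56/3 + (2/15)q; the wedge ps − pb = 16 gives 56/3 + (2/15)q − (421.25 - 0.625q) = 16, so q' = 50230/91.
Then pb = 421.25 − 0.625·(50230/91) = 6940/91 and ps = 56/3 + (2/15)·(50230/91) = 8396/91.
The subsidy expands output by 50230/91 − 48310/91 = 1920/91 past the efficient level; on those units the gap between marginal cost and willingness to pay runs from 0 up to 16.
DWL = ½ × 16 × 1920/91 = 15360/91.

Deadweight loss = 15360/91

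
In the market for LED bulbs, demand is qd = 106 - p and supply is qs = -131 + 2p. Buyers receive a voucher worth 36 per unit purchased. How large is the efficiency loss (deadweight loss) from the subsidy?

Pre-subsidy: 106 - p = -131 + 2p gives p* = 79, q* = 27.
With the rebate, buyers effectively pay pb = ps − 36, where ps is the price sellers receive.
Demand in terms of ps becomes qd = 106 − 1(ps − 36) = 142 - ps. Setting this equal to supply: 142 - ps = -131 + 2ps, so ps = 91.
Buyers pay pb = 91 − 36 = 55; q' = -131 + 2·91 = 51.
The subsidy expands output by 51 − 27 = 24 past the efficient level; on those units the gap between marginal cost and willingness to pay runs from 0 up to 36.
DWL = ½ × 36 × 24 = 432.

Deadweight loss = 432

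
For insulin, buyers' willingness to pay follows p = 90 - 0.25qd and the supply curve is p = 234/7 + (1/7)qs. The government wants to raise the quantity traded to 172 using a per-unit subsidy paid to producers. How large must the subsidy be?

Required subsidy s = 11 per unit

At q = 172, from the demand curve buyers pay pb = 90 − 0.25·172 = 47; from the supply curve sellers need ps = 234/7 + (1/7)·172 = 58.
The subsidy must fill the gap: s = ps − pb = 58 − 47 = 11.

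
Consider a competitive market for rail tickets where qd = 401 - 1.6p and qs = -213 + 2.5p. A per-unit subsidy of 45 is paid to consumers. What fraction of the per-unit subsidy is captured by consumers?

Pre-subsidy: 401 - 1.6p = -213 + 2.5p gives p* = 6140/41, q* = 6617/41.
With the rebate, buyers effectively pay pb = ps − 45, where ps is the price sellers receive.
Demand in terms of ps becomes qd = 401 − 1.6(ps − 45) = 473 - 1.6ps. Setting this equal to supply: 473 - 1.6ps = -213 + 2.5ps, so ps = 6860/41.
Buyers pay pb = 6860/41 − 45 = 5015/41; q' = -213 + 2.5·(6860/41) = 8417/41.
Buyers' price falls by p* − pb = 6140/41 − 5015/41 = 1125/41; sellers' price rises by ps − p* = 6860/41 − 6140/41 = 720/41.
So consumers capture (1125/41)/45 = 25/41 of each unit of subsidy.

Consumer share = 25/41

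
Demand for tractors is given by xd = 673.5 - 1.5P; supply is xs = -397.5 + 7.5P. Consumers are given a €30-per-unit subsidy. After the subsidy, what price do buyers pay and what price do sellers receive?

Buyers pay €94; sellers receive €124

Pre-subsidy: 673.5 - 1.5P = -397.5 + 7.5P gives P* = 119, x* = 495.
With the rebate, buyers effectively pay Pb = Ps − 30, where Ps is the price sellers receive.
Demand in terms of Ps becomes xd = 673.5 − 1.5(Ps − 30) = 718.5 - 1.5Ps. Setting this equal to supply: 718.5 - 1.5Ps = -397.5 + 7.5Ps, so Ps = 124.
Buyers pay Pb = 124 − 30 = 94; x' = -397.5 + 7.5·124 = 532.5.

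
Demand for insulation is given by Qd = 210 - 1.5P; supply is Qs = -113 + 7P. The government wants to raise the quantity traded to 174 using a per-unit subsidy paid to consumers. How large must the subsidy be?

Required subsidy s = 17 per unit

At Q = 174, invert demand for the buyer price: Pb = (210 − 174)/1.5 = 24; invert supply for the seller price: Ps = (174 − (-113))/7 = 41.
The subsidy must fill the gap: s = Ps − Pb = 41 − 24 = 17.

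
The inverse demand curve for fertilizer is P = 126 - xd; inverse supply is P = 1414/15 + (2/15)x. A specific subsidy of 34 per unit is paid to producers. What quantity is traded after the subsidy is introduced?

Pre-subsidy: 126 - x = 1414/15 + (2/15)x gives x* = 28 and P* = 98.
With the subsidy, sellers receive Ps = Pb + 34 for each unit, where Pb is the price buyers pay.
On the curves, Pb = 126 - x and Ps = 1414/15 + (2/15)x; the wedge Ps − Pb = 34 gives 1414/15 + (2/15)x − (126 - x) = 34, so x' = 58.
Then Pb = 126 − 1·58 = 68 and Ps = 1414/15 + (2/15)·58 = 102.

x' = 58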